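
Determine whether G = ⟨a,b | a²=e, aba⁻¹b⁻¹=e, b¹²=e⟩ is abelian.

Each pair of generators commutes: a·b = ab = b·a. Since the generators pairwise commute, every element of G commutes with every other, so G is abelian.

Answer: Yes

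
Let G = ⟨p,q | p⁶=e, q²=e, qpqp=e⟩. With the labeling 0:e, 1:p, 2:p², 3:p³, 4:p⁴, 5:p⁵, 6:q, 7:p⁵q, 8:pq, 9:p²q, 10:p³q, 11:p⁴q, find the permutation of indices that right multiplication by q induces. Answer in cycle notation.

(0 6)(1 8)(2 9)(3 10)(4 11)(5 7)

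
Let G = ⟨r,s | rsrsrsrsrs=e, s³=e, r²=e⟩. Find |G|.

Enumerate words in the generators, reducing via the relations: the distinct elements are
  {e, r, s, rs, sr, s², rsr, rs², srs, s²r, rsrs, rs²r, srsr, srs², s²rs, rsrsr, rsrs², rs²rs, srs²r, s²rsr, s²rs², rsrs²r, rs²rsr, rs²rs², srsrs², srs²rs, s²rsrs, s²rs²r, rsrs²rs, rs²rsrs, rs²rs²r, srsrs²r, srs²rsr, srs²rs², s²rsrs², s²rs²rs, rsrs²rsr, rsrs²rs², rs²rsrs², srsrs²rs, srs²rsrs, s²rsrs²r, s²rs²rsr, rsrs²rsrs, rs²rsrs²r, srsrs²rs², srs²rsrs², s²rsrs²rs, s²rs²rsrs, rsrs²rsrs², rs²rsrs²rs, srs²rsrs²r, s²rsrs²rsr, s²rsrs²rs², s²rs²rsrs², rsrs²rsrs²r, rs²rsrs²rsr, rs²rsrs²rs², srs²rsrs²rs, rsrs²rsrs²rs}.
No further products give new elements, so |G| = 60.

Answer: 60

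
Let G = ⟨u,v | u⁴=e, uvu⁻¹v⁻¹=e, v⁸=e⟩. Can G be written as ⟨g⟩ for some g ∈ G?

|G| = 32, but the maximum element order in G is 8 < 32. No single element generates all of G, so G is not cyclic.

Answer: No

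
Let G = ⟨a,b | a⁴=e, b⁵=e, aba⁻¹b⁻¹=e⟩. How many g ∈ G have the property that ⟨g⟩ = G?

G is cyclic of order 20. An element generates G iff its order is 20, and a cyclic group of order 20 has exactly φ(20) = 8 such elements.

Answer: 8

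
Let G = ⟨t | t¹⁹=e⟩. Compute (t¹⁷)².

Compute successive powers of (t¹⁷), reducing at each step:
  (t¹⁷)²: (t¹⁷) · t¹⁷ = t¹⁵

Answer: t¹⁵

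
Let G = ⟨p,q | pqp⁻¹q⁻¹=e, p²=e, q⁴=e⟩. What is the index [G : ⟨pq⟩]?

First find ord(pq) by computing successive powers:
  (pq)¹ = pq, (pq)² = q², (pq)³ = pq³, (pq)⁴ = e.
So |⟨pq⟩| = ord(pq) = 4. With |G| = 8, by Lagrange [G : ⟨pq⟩] = 8/4 = 2.

Answer: 2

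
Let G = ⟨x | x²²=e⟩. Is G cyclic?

|G| = 22. The element x has order 22 (its powers give 22 distinct elements), so ⟨x⟩ = G and G is cyclic.

Answer: Yes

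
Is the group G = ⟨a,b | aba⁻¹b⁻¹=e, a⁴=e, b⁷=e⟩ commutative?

Each pair of generators commutes: a·b = ab = b·a. Since the generators pairwise commute, every element of G commutes with every other, so G is abelian.

Answer: Yes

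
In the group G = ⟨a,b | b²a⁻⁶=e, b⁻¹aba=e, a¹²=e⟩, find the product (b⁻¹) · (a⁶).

Compute (b⁻¹) · (a⁶) by multiplying left to right and reducing via the relations at each step:
  (b⁻¹) · a⁶ = b

Answer: b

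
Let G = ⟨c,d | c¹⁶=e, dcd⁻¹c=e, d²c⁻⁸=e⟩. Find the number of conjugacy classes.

The conjugacy classes (representative and size) are:
  [e] (size 1), [c] (size 2), [c¹⁴] (size 2), [c¹³] (size 2), [c¹²] (size 2), [c⁵] (size 2), [c¹⁰] (size 2), [c⁷] (size 2), [c⁸] (size 1), [d⁻¹] (size 8), [c⁷d⁻¹] (size 8).
Class equation: 1 + 2 + 2 + 2 + 2 + 2 + 2 + 2 + 1 + 8 + 8 = 32 = |G|. So G has 11 conjugacy classes.

Answer: 11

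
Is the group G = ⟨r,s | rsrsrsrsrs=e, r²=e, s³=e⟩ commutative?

r·s = rs but s·r = sr, so r·s ≠ s·r and G is not abelian.

Answer: No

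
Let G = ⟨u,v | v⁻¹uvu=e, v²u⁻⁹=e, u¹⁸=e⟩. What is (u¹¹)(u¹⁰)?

Compute (u¹¹) · (u¹⁰) by multiplying left to right and reducing via the relations at each step:
  (u¹¹) · u¹⁰ = u³

Answer: u³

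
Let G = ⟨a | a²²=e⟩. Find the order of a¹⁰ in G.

Compute successive powers until reaching e:
  (a¹⁰)¹ = a¹⁰, (a¹⁰)² = a²⁰, (a¹⁰)³ = a⁸, (a¹⁰)⁴ = a¹⁸, (a¹⁰)⁵ = a⁶, (a¹⁰)⁶ = a¹⁶, (a¹⁰)⁷ = a⁴, (a¹⁰)⁸ = a¹⁴, (a¹⁰)⁹ = a², (a¹⁰)¹⁰ = a¹², (a¹⁰)¹¹ = e.
The smallest positive k with (a¹⁰)ᵏ = e is 11.

Answer: 11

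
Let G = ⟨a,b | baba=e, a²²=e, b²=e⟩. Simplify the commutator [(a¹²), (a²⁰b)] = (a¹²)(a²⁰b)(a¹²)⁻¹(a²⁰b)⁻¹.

[(a¹²), (a²⁰b)] = (a¹²)·(a²⁰b)·(a¹²)⁻¹·(a²⁰b)⁻¹.
  (a¹²) · (a²⁰b) = a¹⁰b
  (a¹⁰b) · (a¹⁰) = b
  b · (a²⁰b) = a²

Answer: a²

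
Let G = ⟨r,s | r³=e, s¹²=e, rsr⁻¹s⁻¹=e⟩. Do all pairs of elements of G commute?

Each pair of generators commutes: r·s = rs = s·r. Since the generators pairwise commute, every element of G commutes with every other, so G is abelian.

Answer: Yes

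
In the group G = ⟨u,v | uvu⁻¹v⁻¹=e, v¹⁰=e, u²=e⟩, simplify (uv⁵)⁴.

Compute successive powers of (uv⁵), reducing at each step:
  (uv⁵)²: (uv⁵) · u = v⁵;   (v⁵) · v⁵ = e
  (uv⁵)³: e · u = u;   u · v⁵ = uv⁵
  (uv⁵)⁴: (uv⁵) · u = v⁵;   (v⁵) · v⁵ = e

Answer: e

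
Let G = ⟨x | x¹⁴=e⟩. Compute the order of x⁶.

Compute successive powers until reaching e:
  (x⁶)¹ = x⁶, (x⁶)² = x¹², (x⁶)³ = x⁴, (x⁶)⁴ = x¹⁰, (x⁶)⁵ = x², (x⁶)⁶ = x⁸, (x⁶)⁷ = e.
The smallest positive k with (x⁶)ᵏ = e is 7.

Answer: 7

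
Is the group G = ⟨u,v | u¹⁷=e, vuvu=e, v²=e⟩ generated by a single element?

Every cyclic group is abelian. But u·v = uv while v·u = u¹⁶v, so u·v ≠ v·u and G is not abelian. Hence G is not cyclic.

Answer: No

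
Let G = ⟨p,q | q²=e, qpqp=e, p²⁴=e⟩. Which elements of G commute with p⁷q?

⟨p⁷q⟩ ⊆ C_G(p⁷q) since powers of p⁷q commute with p⁷q; so |C_G(p⁷q)| ≥ |⟨p⁷q⟩| = 2.
By orbit–stabilizer, |C_G(p⁷q)| = |G| / |conj. class of p⁷q| = 48 / 12 = 4.
The 4 elements commuting with p⁷q are {e, p¹², p⁷q, p¹⁹q}.

Answer: {e, p¹², p⁷q, p¹⁹q}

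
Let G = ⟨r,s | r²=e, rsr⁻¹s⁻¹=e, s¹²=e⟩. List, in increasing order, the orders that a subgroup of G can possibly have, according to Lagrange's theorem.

|G| = 24 = 2³ · 3. By Lagrange's theorem the order of any subgroup divides 24; the divisors of 24 are 1, 2, 3, 4, 6, 8, 12, 24.

Answer: 1, 2, 3, 4, 6, 8, 12, 24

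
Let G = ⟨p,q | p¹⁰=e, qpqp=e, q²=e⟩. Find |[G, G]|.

G' = [G, G] is generated by all commutators. The generator-pair commutators are: [p, q] = p².
The subgroup they normally generate is {e, p², p⁴, p⁶, p⁸}, of order 5.
Check: |G/G'| = 20/5 = 4 is the order of the abelianisation.

Answer: 5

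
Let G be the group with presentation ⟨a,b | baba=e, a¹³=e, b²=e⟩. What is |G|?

Enumerate words in the generators, reducing via the relations: the distinct elements are
  {a, b, e, ab, a², a³, a⁴, a⁵, a⁶, a⁷, a⁸, a⁹, a²b, a³b, a¹², a¹¹, a¹⁰, a⁴b, a⁵b, a⁶b, a⁷b, a⁸b, a⁹b, a¹²b, a¹¹b, a¹⁰b}.
No further products give new elements, so |G| = 26.

Answer: 26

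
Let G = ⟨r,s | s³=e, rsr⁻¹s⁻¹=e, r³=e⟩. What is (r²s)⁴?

Compute successive powers of (r²s), reducing at each step:
  (r²s)²: (r²s) · r² = rs;   (rs) · s = rs²
  (r²s)³: (rs²) · r² = s²;   (s²) · s = e
  (r²s)⁴: e · r² = r²;   (r²) · s = r²s

Answer: r²s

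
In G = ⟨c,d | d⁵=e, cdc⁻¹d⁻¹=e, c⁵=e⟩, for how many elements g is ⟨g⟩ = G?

⟨g⟩ = G would require ord(g) = |G| = 25, but the maximum element order in G is 5 < 25. So G is not cyclic and no single element generates it: the count is 0.

Answer: 0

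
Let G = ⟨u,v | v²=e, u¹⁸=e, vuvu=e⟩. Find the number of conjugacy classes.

The conjugacy classes (representative and size) are:
  [e] (size 1), [u] (size 2), [u²] (size 2), [u³] (size 2), [u¹⁴] (size 2), [u⁵] (size 2), [u¹²] (size 2), [u⁷] (size 2), [u¹⁰] (size 2), [u⁹] (size 1), [u¹⁰v] (size 9), [uv] (size 9).
Class equation: 1 + 2 + 2 + 2 + 2 + 2 + 2 + 2 + 2 + 1 + 9 + 9 = 36 = |G|. So G has 12 conjugacy classes.

Answer: 12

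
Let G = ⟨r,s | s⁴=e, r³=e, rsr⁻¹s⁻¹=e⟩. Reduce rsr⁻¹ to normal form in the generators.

Multiply left to right, reducing at each step:
  r · s = rs
  (rs) · r⁻¹ = s

Answer: s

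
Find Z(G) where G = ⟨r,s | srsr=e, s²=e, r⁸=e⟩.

An element z ∈ Z(G) iff z commutes with every generator.
For example r⁴ is central: (r⁴)·r = r⁵ = r·(r⁴); (r⁴)·s = r⁴s = s·(r⁴).
Whereas r ∉ Z(G) since r·s = rs ≠ r⁷s = s·r.
Checking each of the 16 elements this way gives Z(G) = {e, r⁴}, of order 2.

Answer: {e, r⁴}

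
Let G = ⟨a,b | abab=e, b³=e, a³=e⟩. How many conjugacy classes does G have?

The conjugacy classes (representative and size) are:
  [e] (size 1), [ba²] (size 4), [b²a] (size 4), [a²b²] (size 3).
Class equation: 1 + 4 + 4 + 3 = 12 = |G|. So G has 4 conjugacy classes.

Answer: 4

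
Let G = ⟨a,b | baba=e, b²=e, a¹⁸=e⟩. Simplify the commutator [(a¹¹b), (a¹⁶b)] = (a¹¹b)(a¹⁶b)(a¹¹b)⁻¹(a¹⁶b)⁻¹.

[(a¹¹b), (a¹⁶b)] = (a¹¹b)·(a¹⁶b)·(a¹¹b)⁻¹·(a¹⁶b)⁻¹.
  (a¹¹b) · (a¹⁶b) = a¹³
  (a¹³) · (a¹¹b) = a⁶b
  (a⁶b) · (a¹⁶b) = a⁸

Answer: a⁸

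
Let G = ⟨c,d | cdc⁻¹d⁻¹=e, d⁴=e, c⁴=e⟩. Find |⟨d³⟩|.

|⟨d³⟩| equals the order of d³. Compute successive powers until reaching e:
  (d³)¹ = d³, (d³)² = d², (d³)³ = d, (d³)⁴ = e.
The smallest positive k with (d³)ᵏ = e is 4, so |⟨d³⟩| = 4.

Answer: 4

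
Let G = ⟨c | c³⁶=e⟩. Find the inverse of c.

The order of c is 36 (smallest k with cᵏ = e), so c⁻¹ = c³⁵ = c³⁵.
Check: c · (c³⁵) → c · c³⁵ = e, giving e as required.

Answer: c³⁵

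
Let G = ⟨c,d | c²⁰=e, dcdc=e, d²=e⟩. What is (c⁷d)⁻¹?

The order of (c⁷d) is 2 (smallest k with (c⁷d)ᵏ = e), so (c⁷d)⁻¹ = (c⁷d)¹ = c⁷d.
Check: (c⁷d) · (c⁷d) → (c⁷d) · c⁷ = d;   d · d = e, giving e as required.

Answer: c⁷d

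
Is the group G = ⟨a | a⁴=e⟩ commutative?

G has a single generator, so G is cyclic and hence abelian.

Answer: Yes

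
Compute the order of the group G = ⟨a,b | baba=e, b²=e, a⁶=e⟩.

Enumerate words in the generators, reducing via the relations: the distinct elements are
  {a, b, e, ab, a², a³, a⁴, a⁵, a²b, a³b, a⁴b, a⁵b}.
No further products give new elements, so |G| = 12.

Answer: 12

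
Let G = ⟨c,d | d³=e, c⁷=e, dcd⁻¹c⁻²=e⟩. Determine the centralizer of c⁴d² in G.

⟨c⁴d²⟩ ⊆ C_G(c⁴d²) since powers of c⁴d² commute with c⁴d²; so |C_G(c⁴d²)| ≥ |⟨c⁴d²⟩| = 3.
By orbit–stabilizer, |C_G(c⁴d²)| = |G| / |conj. class of c⁴d²| = 21 / 7 = 3.
The 3 elements commuting with c⁴d² are {e, c⁴d², c⁶d}.

Answer: {e, c⁴d², c⁶d}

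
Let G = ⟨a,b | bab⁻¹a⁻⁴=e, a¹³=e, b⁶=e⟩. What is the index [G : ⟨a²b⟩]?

First find ord(a²b) by computing successive powers:
  (a²b)¹ = a²b, (a²b)² = a¹⁰b², (a²b)³ = a³b³, (a²b)⁴ = ab⁴, (a²b)⁵ = a⁶b⁵, (a²b)⁶ = e.
So |⟨a²b⟩| = ord(a²b) = 6. With |G| = 78, by Lagrange [G : ⟨a²b⟩] = 78/6 = 13.

Answer: 13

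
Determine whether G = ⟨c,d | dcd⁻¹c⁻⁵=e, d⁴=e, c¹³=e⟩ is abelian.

c·d = cd but d·c = c⁵d, so c·d ≠ d·c and G is not abelian.

Answer: No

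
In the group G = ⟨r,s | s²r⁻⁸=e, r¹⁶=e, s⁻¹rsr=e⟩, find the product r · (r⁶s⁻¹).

Compute r · (r⁶s⁻¹) by multiplying left to right and reducing via the relations at each step:
  r · r⁶ = r⁷
  (r⁷) · s⁻¹ = r⁷s⁻¹

Answer: r⁷s⁻¹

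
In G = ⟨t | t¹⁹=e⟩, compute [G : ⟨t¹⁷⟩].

First find ord(t¹⁷) by computing successive powers:
  (t¹⁷)¹ = t¹⁷, (t¹⁷)² = t¹⁵, (t¹⁷)³ = t¹³, (t¹⁷)⁴ = t¹¹, (t¹⁷)⁵ = t⁹, (t¹⁷)⁶ = t⁷, (t¹⁷)⁷ = t⁵, (t¹⁷)⁸ = t³, (t¹⁷)⁹ = t, (t¹⁷)¹⁰ = t¹⁸, (t¹⁷)¹¹ = t¹⁶, (t¹⁷)¹² = t¹⁴, (t¹⁷)¹³ = t¹², (t¹⁷)¹⁴ = t¹⁰, (t¹⁷)¹⁵ = t⁸, (t¹⁷)¹⁶ = t⁶, (t¹⁷)¹⁷ = t⁴, (t¹⁷)¹⁸ = t², (t¹⁷)¹⁹ = e.
So |⟨t¹⁷⟩| = ord(t¹⁷) = 19. With |G| = 19, by Lagrange [G : ⟨t¹⁷⟩] = 19/19 = 1.

Answer: 1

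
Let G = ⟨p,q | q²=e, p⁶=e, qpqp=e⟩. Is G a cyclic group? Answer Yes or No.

Every cyclic group is abelian. But p·q = pq while q·p = p⁵q, so p·q ≠ q·p and G is not abelian. Hence G is not cyclic.

Answer: No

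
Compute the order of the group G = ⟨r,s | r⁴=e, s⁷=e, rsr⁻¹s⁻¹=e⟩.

Enumerate words in the generators, reducing via the relations: the distinct elements are
  {e, r, s, rs, r², r³, s², s³, s⁴, s⁵, s⁶, rs², rs³, rs⁴, rs⁵, rs⁶, r²s, r³s, r²s², r²s³, r²s⁴, r²s⁵, r²s⁶, r³s², r³s³, r³s⁴, r³s⁵, r³s⁶}.
No further products give new elements, so |G| = 28.

Answer: 28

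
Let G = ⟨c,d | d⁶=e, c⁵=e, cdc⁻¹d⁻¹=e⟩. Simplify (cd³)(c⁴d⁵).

Compute (cd³) · (c⁴d⁵) by multiplying left to right and reducing via the relations at each step:
  (cd³) · c⁴ = d³
  (d³) · d⁵ = d²

Answer: d²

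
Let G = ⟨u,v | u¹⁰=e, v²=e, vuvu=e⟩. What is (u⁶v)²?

Compute successive powers of (u⁶v), reducing at each step:
  (u⁶v)²: (u⁶v) · u⁶ = v;   v · v = e

Answer: e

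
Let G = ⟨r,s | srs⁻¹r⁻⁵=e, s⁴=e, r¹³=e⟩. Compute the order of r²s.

Compute successive powers until reaching e:
  (r²s)¹ = r²s, (r²s)² = r¹²s², (r²s)³ = r¹⁰s³, (r²s)⁴ = e.
The smallest positive k with (r²s)ᵏ = e is 4.

Answer: 4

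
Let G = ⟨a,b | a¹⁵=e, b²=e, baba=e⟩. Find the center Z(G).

An element z ∈ Z(G) iff z commutes with every generator.
For example e is central: e·a = a = a·e; e·b = b = b·e.
Whereas a ∉ Z(G) since a·b = ab ≠ a¹⁴b = b·a.
Checking each of the 30 elements this way gives Z(G) = {e}, of order 1.

Answer: {e}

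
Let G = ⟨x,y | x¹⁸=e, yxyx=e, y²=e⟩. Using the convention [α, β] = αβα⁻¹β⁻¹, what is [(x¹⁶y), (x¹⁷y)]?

[(x¹⁶y), (x¹⁷y)] = (x¹⁶y)·(x¹⁷y)·(x¹⁶y)⁻¹·(x¹⁷y)⁻¹.
  (x¹⁶y) · (x¹⁷y) = x¹⁷
  (x¹⁷) · (x¹⁶y) = x¹⁵y
  (x¹⁵y) · (x¹⁷y) = x¹⁶

Answer: x¹⁶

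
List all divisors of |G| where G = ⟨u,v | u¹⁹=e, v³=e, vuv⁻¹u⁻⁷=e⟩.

|G| = 57 = 3 · 19. By Lagrange's theorem the order of any subgroup divides 57; the divisors of 57 are 1, 3, 19, 57.

Answer: 1, 3, 19, 57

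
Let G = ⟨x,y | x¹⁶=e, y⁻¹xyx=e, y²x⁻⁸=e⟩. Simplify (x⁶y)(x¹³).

Compute (x⁶y) · (x¹³) by multiplying left to right and reducing via the relations at each step:
  (x⁶y) · x¹³ = xy⁻¹

Answer: xy⁻¹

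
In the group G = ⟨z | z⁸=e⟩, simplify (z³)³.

Compute successive powers of (z³), reducing at each step:
  (z³)²: (z³) · z³ = z⁶
  (z³)³: (z⁶) · z³ = z

Answer: z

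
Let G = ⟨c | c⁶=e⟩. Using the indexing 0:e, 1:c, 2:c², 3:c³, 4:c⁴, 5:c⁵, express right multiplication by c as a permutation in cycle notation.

(0 1 2 3 4 5)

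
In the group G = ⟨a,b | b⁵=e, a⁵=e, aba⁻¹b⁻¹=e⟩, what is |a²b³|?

Compute successive powers until reaching e:
  (a²b³)¹ = a²b³, (a²b³)² = a⁴b, (a²b³)³ = ab⁴, (a²b³)⁴ = a³b², (a²b³)⁵ = e.
The smallest positive k with (a²b³)ᵏ = e is 5.

Answer: 5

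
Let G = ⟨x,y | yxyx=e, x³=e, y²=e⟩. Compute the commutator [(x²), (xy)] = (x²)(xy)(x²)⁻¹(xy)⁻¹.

[(x²), (xy)] = (x²)·(xy)·(x²)⁻¹·(xy)⁻¹.
  (x²) · (xy) = y
  y · x = x²y
  (x²y) · (xy) = x

Answer: x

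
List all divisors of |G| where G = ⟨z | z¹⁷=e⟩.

|G| = 17 = 17. By Lagrange's theorem the order of any subgroup divides 17; the divisors of 17 are 1, 17.

Answer: 1, 17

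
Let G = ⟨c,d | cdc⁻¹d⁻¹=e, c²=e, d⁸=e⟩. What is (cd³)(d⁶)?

Compute (cd³) · (d⁶) by multiplying left to right and reducing via the relations at each step:
  (cd³) · d⁶ = cd

Answer: cd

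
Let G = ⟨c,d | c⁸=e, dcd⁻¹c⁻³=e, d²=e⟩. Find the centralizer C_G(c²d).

⟨c²d⟩ ⊆ C_G(c²d) since powers of c²d commute with c²d; so |C_G(c²d)| ≥ |⟨c²d⟩| = 2.
By orbit–stabilizer, |C_G(c²d)| = |G| / |conj. class of c²d| = 16 / 4 = 4.
The 4 elements commuting with c²d are {e, c⁴, c²d, c⁶d}.

Answer: {e, c⁴, c²d, c⁶d}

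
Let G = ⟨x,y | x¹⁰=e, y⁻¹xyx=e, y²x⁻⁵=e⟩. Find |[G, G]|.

G' = [G, G] is generated by all commutators. The generator-pair commutators are: [x, y] = x².
The subgroup they normally generate is {e, x², x⁴, x⁶, x⁸}, of order 5.
Check: |G/G'| = 20/5 = 4 is the order of the abelianisation.

Answer: 5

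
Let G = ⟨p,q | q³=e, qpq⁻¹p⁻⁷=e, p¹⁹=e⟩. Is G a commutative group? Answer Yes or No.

p·q = pq but q·p = p⁷q, so p·q ≠ q·p and G is not abelian.

Answer: No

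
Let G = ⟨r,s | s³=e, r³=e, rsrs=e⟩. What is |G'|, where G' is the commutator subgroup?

G' = [G, G] is generated by all commutators. The generator-pair commutators are: [r, s] = rs²r.
The subgroup they normally generate is {e, rs, r²s², rs²r}, of order 4.
Check: |G/G'| = 12/4 = 3 is the order of the abelianisation.

Answer: 4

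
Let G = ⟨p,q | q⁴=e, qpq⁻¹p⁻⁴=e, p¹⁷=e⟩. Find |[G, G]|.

G' = [G, G] is generated by all commutators. The generator-pair commutators are: [p, q] = p¹⁴.
The subgroup they normally generate is {e, p, p², p³, p⁴, p⁵, p⁶, p⁷, p⁸, p⁹, p¹⁰, p¹¹, p¹², p¹³, p¹⁴, p¹⁵, p¹⁶}, of order 17.
Check: |G/G'| = 68/17 = 4 is the order of the abelianisation.

Answer: 17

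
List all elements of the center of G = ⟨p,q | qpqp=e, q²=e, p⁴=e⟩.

An element z ∈ Z(G) iff z commutes with every generator.
For example p² is central: (p²)·p = p³ = p·(p²); (p²)·q = p²q = q·(p²).
Whereas p ∉ Z(G) since p·q = pq ≠ p³q = q·p.
Checking each of the 8 elements this way gives Z(G) = {e, p²}, of order 2.

Answer: {e, p²}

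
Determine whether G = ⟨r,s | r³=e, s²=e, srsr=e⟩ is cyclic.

Every cyclic group is abelian. But r·s = rs while s·r = r²s, so r·s ≠ s·r and G is not abelian. Hence G is not cyclic.

Answer: No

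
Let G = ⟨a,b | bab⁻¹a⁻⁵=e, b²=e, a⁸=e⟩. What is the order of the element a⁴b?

Compute successive powers until reaching e:
  (a⁴b)¹ = a⁴b, (a⁴b)² = e.
The smallest positive k with (a⁴b)ᵏ = e is 2.

Answer: 2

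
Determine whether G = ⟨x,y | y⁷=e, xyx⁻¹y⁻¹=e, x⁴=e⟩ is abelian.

Each pair of generators commutes: x·y = xy = y·x. Since the generators pairwise commute, every element of G commutes with every other, so G is abelian.

Answer: Yes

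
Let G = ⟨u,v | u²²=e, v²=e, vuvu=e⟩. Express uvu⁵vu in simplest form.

Multiply left to right, reducing at each step:
  u · v = uv
  (uv) · u⁵ = u¹⁸v
  (u¹⁸v) · v = u¹⁸
  (u¹⁸) · u = u¹⁹

Answer: u¹⁹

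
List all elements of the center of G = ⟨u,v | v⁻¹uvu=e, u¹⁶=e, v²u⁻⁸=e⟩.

An element z ∈ Z(G) iff z commutes with every generator.
For example u⁸ is central: (u⁸)·u = u⁹ = u·(u⁸); (u⁸)·v = v⁻¹ = v·(u⁸).
Whereas u ∉ Z(G) since u·v = uv ≠ u⁷v⁻¹ = v·u.
Checking each of the 32 elements this way gives Z(G) = {e, u⁸}, of order 2.

Answer: {e, u⁸}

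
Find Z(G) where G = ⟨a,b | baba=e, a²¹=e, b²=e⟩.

An element z ∈ Z(G) iff z commutes with every generator.
For example e is central: e·a = a = a·e; e·b = b = b·e.
Whereas a ∉ Z(G) since a·b = ab ≠ a²⁰b = b·a.
Checking each of the 42 elements this way gives Z(G) = {e}, of order 1.

Answer: {e}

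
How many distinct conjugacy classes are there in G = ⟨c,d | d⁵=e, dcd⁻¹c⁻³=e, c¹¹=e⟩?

The conjugacy classes (representative and size) are:
  [e] (size 1), [c³] (size 5), [c⁶] (size 5), [c⁷d] (size 11), [c⁹d²] (size 11), [c⁷d³] (size 11), [c⁷d⁴] (size 11).
Class equation: 1 + 5 + 5 + 11 + 11 + 11 + 11 = 55 = |G|. So G has 7 conjugacy classes.

Answer: 7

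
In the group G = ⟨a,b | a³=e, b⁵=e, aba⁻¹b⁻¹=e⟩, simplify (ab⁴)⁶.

Compute successive powers of (ab⁴), reducing at each step:
  (ab⁴)²: (ab⁴) · a = a²b⁴;   (a²b⁴) · b⁴ = a²b³
  (ab⁴)³: (a²b³) · a = b³;   (b³) · b⁴ = b²
  (ab⁴)⁴: (b²) · a = ab²;   (ab²) · b⁴ = ab
  (ab⁴)⁵: (ab) · a = a²b;   (a²b) · b⁴ = a²
  (ab⁴)⁶: (a²) · a = e;   e · b⁴ = b⁴

Answer: b⁴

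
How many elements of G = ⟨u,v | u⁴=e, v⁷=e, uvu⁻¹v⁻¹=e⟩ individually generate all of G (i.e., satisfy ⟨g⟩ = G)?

G is cyclic of order 28. An element generates G iff its order is 28, and a cyclic group of order 28 has exactly φ(28) = 12 such elements.

Answer: 12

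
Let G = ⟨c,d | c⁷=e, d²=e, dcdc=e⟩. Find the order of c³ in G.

Compute successive powers until reaching e:
  (c³)¹ = c³, (c³)² = c⁶, (c³)³ = c², (c³)⁴ = c⁵, (c³)⁵ = c, (c³)⁶ = c⁴, (c³)⁷ = e.
The smallest positive k with (c³)ᵏ = e is 7.

Answer: 7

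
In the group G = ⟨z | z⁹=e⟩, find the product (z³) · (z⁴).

Compute (z³) · (z⁴) by multiplying left to right and reducing via the relations at each step:
  (z³) · z⁴ = z⁷

Answer: z⁷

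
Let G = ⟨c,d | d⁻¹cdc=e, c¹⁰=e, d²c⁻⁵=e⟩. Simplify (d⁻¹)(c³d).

Compute (d⁻¹) · (c³d) by multiplying left to right and reducing via the relations at each step:
  (d⁻¹) · c³ = c²d
  (c²d) · d = c⁷

Answer: c⁷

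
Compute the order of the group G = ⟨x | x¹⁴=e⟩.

G is generated by a single element, so G is cyclic. The relator gives x¹⁴ = e and no smaller power is forced to be e, so the 14 powers {e, x, x², x³, x⁴, x⁵, x⁶, x⁷, x⁸, x⁹, x¹², x¹³, x¹¹, x¹⁰} are distinct. Hence |G| = 14.

Answer: 14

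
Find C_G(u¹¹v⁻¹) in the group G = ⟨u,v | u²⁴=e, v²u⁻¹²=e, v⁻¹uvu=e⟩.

⟨u¹¹v⁻¹⟩ ⊆ C_G(u¹¹v⁻¹) since powers of u¹¹v⁻¹ commute with u¹¹v⁻¹; so |C_G(u¹¹v⁻¹)| ≥ |⟨u¹¹v⁻¹⟩| = 4.
By orbit–stabilizer, |C_G(u¹¹v⁻¹)| = |G| / |conj. class of u¹¹v⁻¹| = 48 / 12 = 4.
The 4 elements commuting with u¹¹v⁻¹ are {e, u¹², u¹¹v, u¹¹v⁻¹}.

Answer: {e, u¹², u¹¹v, u¹¹v⁻¹}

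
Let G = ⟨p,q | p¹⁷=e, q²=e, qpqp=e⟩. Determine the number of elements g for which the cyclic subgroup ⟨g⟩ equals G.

⟨g⟩ = G would require ord(g) = |G| = 34, but the maximum element order in G is 17 < 34. So G is not cyclic and no single element generates it: the count is 0.

Answer: 0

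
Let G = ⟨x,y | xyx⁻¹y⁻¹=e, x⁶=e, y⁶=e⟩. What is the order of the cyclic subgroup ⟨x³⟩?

|⟨x³⟩| equals the order of x³. Compute successive powers until reaching e:
  (x³)¹ = x³, (x³)² = e.
The smallest positive k with (x³)ᵏ = e is 2, so |⟨x³⟩| = 2.

Answer: 2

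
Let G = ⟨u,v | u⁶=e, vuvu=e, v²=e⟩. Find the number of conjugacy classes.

The conjugacy classes (representative and size) are:
  [e] (size 1), [u⁵] (size 2), [u⁴] (size 2), [u³] (size 1), [v] (size 3), [u³v] (size 3).
Class equation: 1 + 2 + 2 + 1 + 3 + 3 = 12 = |G|. So G has 6 conjugacy classes.

Answer: 6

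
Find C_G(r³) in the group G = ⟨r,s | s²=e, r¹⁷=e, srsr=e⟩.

⟨r³⟩ ⊆ C_G(r³) since powers of r³ commute with r³; so |C_G(r³)| ≥ |⟨r³⟩| = 17.
By orbit–stabilizer, |C_G(r³)| = |G| / |conj. class of r³| = 34 / 2 = 17.
The 17 elements commuting with r³ are {e, r, r², r³, r⁴, r⁵, r⁶, r⁷, r⁸, r⁹, r¹⁰, r¹¹, r¹², r¹³, r¹⁴, r¹⁵, r¹⁶}.

Answer: {e, r, r², r³, r⁴, r⁵, r⁶, r⁷, r⁸, r⁹, r¹⁰, r¹¹, r¹², r¹³, r¹⁴, r¹⁵, r¹⁶}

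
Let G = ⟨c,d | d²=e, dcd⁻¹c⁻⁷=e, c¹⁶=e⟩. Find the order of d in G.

Compute successive powers until reaching e:
  d¹ = d, d² = e.
The smallest positive k with dᵏ = e is 2.

Answer: 2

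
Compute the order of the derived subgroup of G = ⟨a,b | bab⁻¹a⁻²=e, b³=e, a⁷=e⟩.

G' = [G, G] is generated by all commutators. The generator-pair commutators are: [a, b] = a⁶.
The subgroup they normally generate is {e, a, a², a³, a⁴, a⁵, a⁶}, of order 7.
Check: |G/G'| = 21/7 = 3 is the order of the abelianisation.

Answer: 7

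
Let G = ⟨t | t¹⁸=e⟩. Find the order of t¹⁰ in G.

Compute successive powers until reaching e:
  (t¹⁰)¹ = t¹⁰, (t¹⁰)² = t², (t¹⁰)³ = t¹², (t¹⁰)⁴ = t⁴, (t¹⁰)⁵ = t¹⁴, (t¹⁰)⁶ = t⁶, (t¹⁰)⁷ = t¹⁶, (t¹⁰)⁸ = t⁸, (t¹⁰)⁹ = e.
The smallest positive k with (t¹⁰)ᵏ = e is 9.

Answer: 9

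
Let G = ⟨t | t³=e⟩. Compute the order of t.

Compute successive powers until reaching e:
  t¹ = t, t² = t², t³ = e.
The smallest positive k with tᵏ = e is 3.

Answer: 3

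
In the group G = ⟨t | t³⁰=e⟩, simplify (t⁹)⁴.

Compute successive powers of (t⁹), reducing at each step:
  (t⁹)²: (t⁹) · t⁹ = t¹⁸
  (t⁹)³: (t¹⁸) · t⁹ = t²⁷
  (t⁹)⁴: (t²⁷) · t⁹ = t⁶

Answer: t⁶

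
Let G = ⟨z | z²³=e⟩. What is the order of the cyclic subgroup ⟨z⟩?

|⟨z⟩| equals the order of z. Compute successive powers until reaching e:
  z¹ = z, z² = z², z³ = z³, z⁴ = z⁴, z⁵ = z⁵, z⁶ = z⁶, z⁷ = z⁷, z⁸ = z⁸, z⁹ = z⁹, z¹⁰ = z¹⁰, z¹¹ = z¹¹, z¹² = z¹², z¹³ = z¹³, z¹⁴ = z¹⁴, z¹⁵ = z¹⁵, z¹⁶ = z¹⁶, z¹⁷ = z¹⁷, z¹⁸ = z¹⁸, z¹⁹ = z¹⁹, z²⁰ = z²⁰, z²¹ = z²¹, z²² = z²², z²³ = e.
The smallest positive k with zᵏ = e is 23, so |⟨z⟩| = 23.

Answer: 23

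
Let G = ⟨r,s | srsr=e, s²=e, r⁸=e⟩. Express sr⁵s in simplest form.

Multiply left to right, reducing at each step:
  s · r⁵ = r³s
  (r³s) · s = r³

Answer: r³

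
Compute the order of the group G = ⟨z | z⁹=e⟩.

G is generated by a single element, so G is cyclic. The relator gives z⁹ = e and no smaller power is forced to be e, so the 9 powers {e, z, z², z³, z⁴, z⁵, z⁶, z⁷, z⁸} are distinct. Hence |G| = 9.

Answer: 9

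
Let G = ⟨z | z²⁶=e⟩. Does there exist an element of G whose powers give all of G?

|G| = 26. The element z has order 26 (its powers give 26 distinct elements), so ⟨z⟩ = G and G is cyclic.

Answer: Yes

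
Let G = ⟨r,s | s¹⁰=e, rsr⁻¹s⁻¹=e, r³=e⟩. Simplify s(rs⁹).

Compute s · (rs⁹) by multiplying left to right and reducing via the relations at each step:
  s · r = rs
  (rs) · s⁹ = r

Answer: r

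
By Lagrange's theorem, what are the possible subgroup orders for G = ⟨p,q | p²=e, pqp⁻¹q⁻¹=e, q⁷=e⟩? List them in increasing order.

|G| = 14 = 2 · 7. By Lagrange's theorem the order of any subgroup divides 14; the divisors of 14 are 1, 2, 7, 14.

Answer: 1, 2, 7, 14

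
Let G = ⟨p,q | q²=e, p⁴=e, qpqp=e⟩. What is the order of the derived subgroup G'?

G' = [G, G] is generated by all commutators. The generator-pair commutators are: [p, q] = p².
The subgroup they normally generate is {e, p²}, of order 2.
Check: |G/G'| = 8/2 = 4 is the order of the abelianisation.

Answer: 2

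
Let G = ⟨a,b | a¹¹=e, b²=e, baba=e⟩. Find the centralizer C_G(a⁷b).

⟨a⁷b⟩ ⊆ C_G(a⁷b) since powers of a⁷b commute with a⁷b; so |C_G(a⁷b)| ≥ |⟨a⁷b⟩| = 2.
By orbit–stabilizer, |C_G(a⁷b)| = |G| / |conj. class of a⁷b| = 22 / 11 = 2.
The 2 elements commuting with a⁷b are {e, a⁷b}.

Answer: {e, a⁷b}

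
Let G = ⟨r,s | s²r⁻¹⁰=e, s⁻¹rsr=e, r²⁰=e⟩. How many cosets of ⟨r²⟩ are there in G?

First find ord(r²) by computing successive powers:
  (r²)¹ = r², (r²)² = r⁴, (r²)³ = r⁶, (r²)⁴ = r⁸, (r²)⁵ = r¹⁰, (r²)⁶ = r¹², (r²)⁷ = r¹⁴, (r²)⁸ = r¹⁶, (r²)⁹ = r¹⁸, (r²)¹⁰ = e.
So |⟨r²⟩| = ord(r²) = 10. With |G| = 40, by Lagrange [G : ⟨r²⟩] = 40/10 = 4.

Answer: 4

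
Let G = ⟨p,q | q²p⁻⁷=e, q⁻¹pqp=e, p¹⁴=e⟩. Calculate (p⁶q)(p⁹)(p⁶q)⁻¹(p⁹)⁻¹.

[(p⁶q), (p⁹)] = (p⁶q)·(p⁹)·(p⁶q)⁻¹·(p⁹)⁻¹.
  (p⁶q) · (p⁹) = p⁴q⁻¹
  (p⁴q⁻¹) · (p⁶q⁻¹) = p⁵
  (p⁵) · (p⁵) = p¹⁰

Answer: p¹⁰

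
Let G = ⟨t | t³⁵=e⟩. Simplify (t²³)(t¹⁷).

Compute (t²³) · (t¹⁷) by multiplying left to right and reducing via the relations at each step:
  (t²³) · t¹⁷ = t⁵

Answer: t⁵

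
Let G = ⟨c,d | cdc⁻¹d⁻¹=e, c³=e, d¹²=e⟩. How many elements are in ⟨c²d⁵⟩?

|⟨c²d⁵⟩| equals the order of c²d⁵. Compute successive powers until reaching e:
  (c²d⁵)¹ = c²d⁵, (c²d⁵)² = cd¹⁰, (c²d⁵)³ = d³, (c²d⁵)⁴ = c²d⁸, (c²d⁵)⁵ = cd, (c²d⁵)⁶ = d⁶, (c²d⁵)⁷ = c²d¹¹, (c²d⁵)⁸ = cd⁴, (c²d⁵)⁹ = d⁹, (c²d⁵)¹⁰ = c²d², (c²d⁵)¹¹ = cd⁷, (c²d⁵)¹² = e.
The smallest positive k with (c²d⁵)ᵏ = e is 12, so |⟨c²d⁵⟩| = 12.

Answer: 12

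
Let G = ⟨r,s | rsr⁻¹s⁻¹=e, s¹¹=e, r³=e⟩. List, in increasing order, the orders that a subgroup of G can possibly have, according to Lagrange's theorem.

|G| = 33 = 3 · 11. By Lagrange's theorem the order of any subgroup divides 33; the divisors of 33 are 1, 3, 11, 33.

Answer: 1, 3, 11, 33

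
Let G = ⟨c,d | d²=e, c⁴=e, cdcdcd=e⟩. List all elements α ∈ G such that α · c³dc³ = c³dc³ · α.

⟨c³dc³⟩ ⊆ C_G(c³dc³) since powers of c³dc³ commute with c³dc³; so |C_G(c³dc³)| ≥ |⟨c³dc³⟩| = 4.
By orbit–stabilizer, |C_G(c³dc³)| = |G| / |conj. class of c³dc³| = 24 / 6 = 4.
The 4 elements commuting with c³dc³ are {e, cdc, c³dc³, dc²d}.

Answer: {e, cdc, c³dc³, dc²d}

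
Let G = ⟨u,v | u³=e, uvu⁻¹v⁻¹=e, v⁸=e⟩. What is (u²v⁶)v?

Compute (u²v⁶) · v by multiplying left to right and reducing via the relations at each step:
  (u²v⁶) · v = u²v⁷

Answer: u²v⁷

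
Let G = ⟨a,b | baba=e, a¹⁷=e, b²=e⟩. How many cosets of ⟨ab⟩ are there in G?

First find ord(ab) by computing successive powers:
  (ab)¹ = ab, (ab)² = e.
So |⟨ab⟩| = ord(ab) = 2. With |G| = 34, by Lagrange [G : ⟨ab⟩] = 34/2 = 17.

Answer: 17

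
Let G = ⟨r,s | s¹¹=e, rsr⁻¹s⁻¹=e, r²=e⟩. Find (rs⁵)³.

Compute successive powers of (rs⁵), reducing at each step:
  (rs⁵)²: (rs⁵) · r = s⁵;   (s⁵) · s⁵ = s¹⁰
  (rs⁵)³: (s¹⁰) · r = rs¹⁰;   (rs¹⁰) · s⁵ = rs⁴

Answer: rs⁴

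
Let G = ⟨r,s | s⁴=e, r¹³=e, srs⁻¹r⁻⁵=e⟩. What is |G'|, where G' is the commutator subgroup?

G' = [G, G] is generated by all commutators. The generator-pair commutators are: [r, s] = r⁹.
The subgroup they normally generate is {e, r, r², r³, r⁴, r⁵, r⁶, r⁷, r⁸, r⁹, r¹⁰, r¹¹, r¹²}, of order 13.
Check: |G/G'| = 52/13 = 4 is the order of the abelianisation.

Answer: 13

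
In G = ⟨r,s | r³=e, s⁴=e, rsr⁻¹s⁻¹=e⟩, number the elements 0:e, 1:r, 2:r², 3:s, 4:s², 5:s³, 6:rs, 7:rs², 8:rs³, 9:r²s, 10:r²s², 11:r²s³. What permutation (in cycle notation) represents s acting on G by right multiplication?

(0 3 4 5)(1 6 7 8)(2 9 10 11)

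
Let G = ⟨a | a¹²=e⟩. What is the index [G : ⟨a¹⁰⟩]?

First find ord(a¹⁰) by computing successive powers:
  (a¹⁰)¹ = a¹⁰, (a¹⁰)² = a⁸, (a¹⁰)³ = a⁶, (a¹⁰)⁴ = a⁴, (a¹⁰)⁵ = a², (a¹⁰)⁶ = e.
So |⟨a¹⁰⟩| = ord(a¹⁰) = 6. With |G| = 12, by Lagrange [G : ⟨a¹⁰⟩] = 12/6 = 2.

Answer: 2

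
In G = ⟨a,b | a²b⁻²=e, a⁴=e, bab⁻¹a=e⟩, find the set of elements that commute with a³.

⟨a³⟩ ⊆ C_G(a³) since powers of a³ commute with a³; so |C_G(a³)| ≥ |⟨a³⟩| = 4.
By orbit–stabilizer, |C_G(a³)| = |G| / |conj. class of a³| = 8 / 2 = 4.
The 4 elements commuting with a³ are {e, a, a², a³}.

Answer: {e, a, a², a³}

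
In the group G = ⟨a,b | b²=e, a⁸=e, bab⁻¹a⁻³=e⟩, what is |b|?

Compute successive powers until reaching e:
  b¹ = b, b² = e.
The smallest positive k with bᵏ = e is 2.

Answer: 2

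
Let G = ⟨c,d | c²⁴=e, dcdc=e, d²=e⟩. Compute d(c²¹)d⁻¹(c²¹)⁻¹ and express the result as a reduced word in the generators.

[d, (c²¹)] = d·(c²¹)·d⁻¹·(c²¹)⁻¹.
  d · (c²¹) = c³d
  (c³d) · d = c³
  (c³) · (c³) = c⁶

Answer: c⁶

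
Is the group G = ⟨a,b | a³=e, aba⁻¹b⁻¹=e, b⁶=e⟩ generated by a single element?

|G| = 18, but the maximum element order in G is 6 < 18. No single element generates all of G, so G is not cyclic.

Answer: No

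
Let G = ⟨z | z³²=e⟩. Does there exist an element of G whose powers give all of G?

|G| = 32. The element z has order 32 (its powers give 32 distinct elements), so ⟨z⟩ = G and G is cyclic.

Answer: Yes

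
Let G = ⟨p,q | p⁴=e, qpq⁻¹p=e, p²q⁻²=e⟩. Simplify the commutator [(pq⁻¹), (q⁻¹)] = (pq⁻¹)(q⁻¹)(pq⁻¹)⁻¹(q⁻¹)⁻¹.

[(pq⁻¹), (q⁻¹)] = (pq⁻¹)·(q⁻¹)·(pq⁻¹)⁻¹·(q⁻¹)⁻¹.
  (pq⁻¹) · (q⁻¹) = p³
  (p³) · (pq) = q
  q · q = p²

Answer: p²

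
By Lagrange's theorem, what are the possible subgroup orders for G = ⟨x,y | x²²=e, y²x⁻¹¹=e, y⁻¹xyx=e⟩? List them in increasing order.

|G| = 44 = 2² · 11. By Lagrange's theorem the order of any subgroup divides 44; the divisors of 44 are 1, 2, 4, 11, 22, 44.

Answer: 1, 2, 4, 11, 22, 44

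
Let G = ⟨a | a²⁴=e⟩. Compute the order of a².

Compute successive powers until reaching e:
  (a²)¹ = a², (a²)² = a⁴, (a²)³ = a⁶, (a²)⁴ = a⁸, (a²)⁵ = a¹⁰, (a²)⁶ = a¹², (a²)⁷ = a¹⁴, (a²)⁸ = a¹⁶, (a²)⁹ = a¹⁸, (a²)¹⁰ = a²⁰, (a²)¹¹ = a²², (a²)¹² = e.
The smallest positive k with (a²)ᵏ = e is 12.

Answer: 12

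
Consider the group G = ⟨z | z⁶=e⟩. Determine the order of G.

G is generated by a single element, so G is cyclic. The relator gives z⁶ = e and no smaller power is forced to be e, so the 6 powers {e, z, z², z³, z⁴, z⁵} are distinct. Hence |G| = 6.

Answer: 6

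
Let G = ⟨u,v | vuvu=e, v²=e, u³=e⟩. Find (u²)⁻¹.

The order of (u²) is 3 (smallest k with (u²)ᵏ = e), so (u²)⁻¹ = (u²)² = u.
Check: (u²) · u → (u²) · u = e, giving e as required.

Answer: u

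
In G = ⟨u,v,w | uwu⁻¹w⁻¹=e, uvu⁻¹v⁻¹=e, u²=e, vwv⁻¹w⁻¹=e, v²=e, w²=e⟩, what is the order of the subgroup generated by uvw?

|⟨uvw⟩| equals the order of uvw. Compute successive powers until reaching e:
  (uvw)¹ = uvw, (uvw)² = e.
The smallest positive k with (uvw)ᵏ = e is 2, so |⟨uvw⟩| = 2.

Answer: 2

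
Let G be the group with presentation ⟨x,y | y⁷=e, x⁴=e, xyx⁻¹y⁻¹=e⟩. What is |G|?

Enumerate words in the generators, reducing via the relations: the distinct elements are
  {e, x, y, xy, x², x³, y², y³, y⁴, y⁵, y⁶, xy², xy³, xy⁴, xy⁵, xy⁶, x²y, x³y, x²y², x²y³, x²y⁴, x²y⁵, x²y⁶, x³y², x³y³, x³y⁴, x³y⁵, x³y⁶}.
No further products give new elements, so |G| = 28.

Answer: 28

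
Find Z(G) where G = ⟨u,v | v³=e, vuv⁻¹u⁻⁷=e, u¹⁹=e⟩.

An element z ∈ Z(G) iff z commutes with every generator.
For example e is central: e·u = u = u·e; e·v = v = v·e.
Whereas u ∉ Z(G) since u·v = uv ≠ u⁷v = v·u.
Checking each of the 57 elements this way gives Z(G) = {e}, of order 1.

Answer: {e}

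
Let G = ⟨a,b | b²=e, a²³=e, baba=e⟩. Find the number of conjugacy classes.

The conjugacy classes (representative and size) are:
  [e] (size 1), [a] (size 2), [a²¹] (size 2), [a²⁰] (size 2), [a⁴] (size 2), [a¹⁸] (size 2), [a⁶] (size 2), [a¹⁶] (size 2), [a⁸] (size 2), [a⁹] (size 2), [a¹⁰] (size 2), [a¹²] (size 2), [a¹⁸b] (size 23).
Class equation: 1 + 2 + 2 + 2 + 2 + 2 + 2 + 2 + 2 + 2 + 2 + 2 + 23 = 46 = |G|. So G has 13 conjugacy classes.

Answer: 13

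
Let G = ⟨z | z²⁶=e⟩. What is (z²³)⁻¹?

The order of (z²³) is 26 (smallest k with (z²³)ᵏ = e), so (z²³)⁻¹ = (z²³)²⁵ = z³.
Check: (z²³) · (z³) → (z²³) · z³ = e, giving e as required.

Answer: z³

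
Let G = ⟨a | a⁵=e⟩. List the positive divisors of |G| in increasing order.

|G| = 5 = 5. By Lagrange's theorem the order of any subgroup divides 5; the divisors of 5 are 1, 5.

Answer: 1, 5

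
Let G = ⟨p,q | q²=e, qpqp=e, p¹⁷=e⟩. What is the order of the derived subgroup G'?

G' = [G, G] is generated by all commutators. The generator-pair commutators are: [p, q] = p².
The subgroup they normally generate is {e, p, p², p³, p⁴, p⁵, p⁶, p⁷, p⁸, p⁹, p¹⁰, p¹¹, p¹², p¹³, p¹⁴, p¹⁵, p¹⁶}, of order 17.
Check: |G/G'| = 34/17 = 2 is the order of the abelianisation.

Answer: 17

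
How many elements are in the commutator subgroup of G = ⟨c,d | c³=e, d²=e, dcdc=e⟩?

G' = [G, G] is generated by all commutators. The generator-pair commutators are: [c, d] = c².
The subgroup they normally generate is {e, c, c²}, of order 3.
Check: |G/G'| = 6/3 = 2 is the order of the abelianisation.

Answer: 3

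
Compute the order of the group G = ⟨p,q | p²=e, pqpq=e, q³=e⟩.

Enumerate words in the generators, reducing via the relations: the distinct elements are
  {e, p, q, pq, q², pq²}.
No further products give new elements, so |G| = 6.

Answer: 6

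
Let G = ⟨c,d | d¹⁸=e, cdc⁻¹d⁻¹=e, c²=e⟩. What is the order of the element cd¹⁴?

Compute successive powers until reaching e:
  (cd¹⁴)¹ = cd¹⁴, (cd¹⁴)² = d¹⁰, (cd¹⁴)³ = cd⁶, (cd¹⁴)⁴ = d², (cd¹⁴)⁵ = cd¹⁶, (cd¹⁴)⁶ = d¹², (cd¹⁴)⁷ = cd⁸, (cd¹⁴)⁸ = d⁴, (cd¹⁴)⁹ = c, (cd¹⁴)¹⁰ = d¹⁴, (cd¹⁴)¹¹ = cd¹⁰, (cd¹⁴)¹² = d⁶, (cd¹⁴)¹³ = cd², (cd¹⁴)¹⁴ = d¹⁶, (cd¹⁴)¹⁵ = cd¹², (cd¹⁴)¹⁶ = d⁸, (cd¹⁴)¹⁷ = cd⁴, (cd¹⁴)¹⁸ = e.
The smallest positive k with (cd¹⁴)ᵏ = e is 18.

Answer: 18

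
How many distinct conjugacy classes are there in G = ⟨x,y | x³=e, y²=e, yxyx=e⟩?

The conjugacy classes (representative and size) are:
  [e] (size 1), [x] (size 2), [xy] (size 3).
Class equation: 1 + 2 + 3 = 6 = |G|. So G has 3 conjugacy classes.

Answer: 3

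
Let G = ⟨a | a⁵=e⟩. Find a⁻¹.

The order of a is 5 (smallest k with aᵏ = e), so a⁻¹ = a⁴ = a⁴.
Check: a · (a⁴) → a · a⁴ = e, giving e as required.

Answer: a⁴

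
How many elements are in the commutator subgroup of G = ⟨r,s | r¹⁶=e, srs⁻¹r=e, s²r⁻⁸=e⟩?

G' = [G, G] is generated by all commutators. The generator-pair commutators are: [r, s] = r².
The subgroup they normally generate is {e, r², r⁴, r⁶, r⁸, r¹⁰, r¹², r¹⁴}, of order 8.
Check: |G/G'| = 32/8 = 4 is the order of the abelianisation.

Answer: 8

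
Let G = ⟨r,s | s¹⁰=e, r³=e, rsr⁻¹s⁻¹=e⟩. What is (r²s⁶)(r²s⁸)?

Compute (r²s⁶) · (r²s⁸) by multiplying left to right and reducing via the relations at each step:
  (r²s⁶) · r² = rs⁶
  (rs⁶) · s⁸ = rs⁴

Answer: rs⁴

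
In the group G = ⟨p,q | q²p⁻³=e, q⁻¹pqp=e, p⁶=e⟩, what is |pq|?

Compute successive powers until reaching e:
  (pq)¹ = pq, (pq)² = p³, (pq)³ = pq⁻¹, (pq)⁴ = e.
The smallest positive k with (pq)ᵏ = e is 4.

Answer: 4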